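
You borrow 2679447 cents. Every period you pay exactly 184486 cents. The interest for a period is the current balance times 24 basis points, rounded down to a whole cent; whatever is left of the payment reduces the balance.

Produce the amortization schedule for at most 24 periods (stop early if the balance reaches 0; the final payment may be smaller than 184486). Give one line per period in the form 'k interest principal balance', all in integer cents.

1. interest=⌊2679447·24/10000⌋=6430; principal=184486-6430=178056; balance=2679447-178056=2501391
2. interest=⌊2501391·24/10000⌋=6003; principal=184486-6003=178483; balance=2501391-178483=2322908
3. interest=⌊2322908·24/10000⌋=5574; principal=184486-5574=178912; balance=2322908-178912=2143996
4. interest=⌊2143996·24/10000⌋=5145; principal=184486-5145=179341; balance=2143996-179341=1964655
5. interest=⌊1964655·24/10000⌋=4715; principal=184486-4715=179771; balance=1964655-179771=1784884
6. interest=⌊1784884·24/10000⌋=4283; principal=184486-4283=180203; balance=1784884-180203=1604681
7. interest=⌊1604681·24/10000⌋=3851; principal=184486-3851=180635; balance=1604681-180635=1424046
8. interest=⌊1424046·24/10000⌋=3417; principal=184486-3417=181069; balance=1424046-181069=1242977
9. interest=⌊1242977·24/10000⌋=2983; principal=184486-2983=181503; balance=1242977-181503=1061474
10. interest=⌊1061474·24/10000⌋=2547; principal=184486-2547=181939; balance=1061474-181939=879535
11. interest=⌊879535·24/10000⌋=2110; principal=184486-2110=182376; balance=879535-182376=697159
12. interest=⌊697159·24/10000⌋=1673; principal=184486-1673=182813; balance=697159-182813=514346
13. interest=⌊514346·24/10000⌋=1234; principal=184486-1234=183252; balance=514346-183252=331094
14. interest=⌊331094·24/10000⌋=794; principal=184486-794=183692; balance=331094-183692=147402
15. interest=⌊147402·24/10000⌋=353; principal=min(184486-353,147402)=147402; balance=147402-147402=0

1 6430 178056 2501391
2 6003 178483 2322908
3 5574 178912 2143996
4 5145 179341 1964655
5 4715 179771 1784884
6 4283 180203 1604681
7 3851 180635 1424046
8 3417 181069 1242977
9 2983 181503 1061474
10 2547 181939 879535
11 2110 182376 697159
12 1673 182813 514346
13 1234 183252 331094
14 794 183692 147402
15 353 147402 0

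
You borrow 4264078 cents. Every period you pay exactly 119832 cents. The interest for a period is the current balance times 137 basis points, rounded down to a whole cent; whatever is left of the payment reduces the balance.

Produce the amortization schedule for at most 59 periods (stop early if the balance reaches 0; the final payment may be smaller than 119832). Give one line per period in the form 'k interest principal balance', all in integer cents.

1 58417 61415 4202663
2 57576 62256 4140407
3 56723 63109 4077298
4 55858 63974 4013324
5 54982 64850 3948474
6 54094 65738 3882736
7 53193 66639 3816097
8 52280 67552 3748545
9 51355 68477 3680068
10 50416 69416 3610652
11 49465 70367 3540285
12 48501 71331 3468954
13 47524 72308 3396646
14 46534 73298 3323348
15 45529 74303 3249045
16 44511 75321 3173724
17 43480 76352 3097372
18 42433 77399 3019973
19 41373 78459 2941514
20 40298 79534 2861980
21 39209 80623 2781357
22 38104 81728 2699629
23 36984 82848 2616781
24 35849 83983 2532798
25 34699 85133 2447665
26 33533 86299 2361366
27 32350 87482 2273884
28 31152 88680 2185204
29 29937 89895 2095309
30 28705 91127 2004182
31 27457 92375 1911807
32 26191 93641 1818166
33 24908 94924 1723242
34 23608 96224 1627018
35 22290 97542 1529476
36 20953 98879 1430597
37 19599 100233 1330364
38 18225 101607 1228757
39 16833 102999 1125758
40 15422 104410 1021348
41 13992 105840 915508
42 12542 107290 808218
43 11072 108760 699458
44 9582 110250 589208
45 8072 111760 477448
46 6541 113291 364157
47 4988 114844 249313
48 3415 116417 132896
49 1820 118012 14884
50 203 14884 0

1. interest=⌊4264078·137/10000⌋=58417; principal=119832-58417=61415; balance=4264078-61415=4202663
2. interest=⌊4202663·137/10000⌋=57576; principal=119832-57576=62256; balance=4202663-62256=4140407
3. interest=⌊4140407·137/10000⌋=56723; principal=119832-56723=63109; balance=4140407-63109=4077298
4. interest=⌊4077298·137/10000⌋=55858; principal=119832-55858=63974; balance=4077298-63974=4013324
5. interest=⌊4013324·137/10000⌋=54982; principal=119832-54982=64850; balance=4013324-64850=3948474
6. interest=⌊3948474·137/10000⌋=54094; principal=119832-54094=65738; balance=3948474-65738=3882736
7. interest=⌊3882736·137/10000⌋=53193; principal=119832-53193=66639; balance=3882736-66639=3816097
8. interest=⌊3816097·137/10000⌋=52280; principal=119832-52280=67552; balance=3816097-67552=3748545
9. interest=⌊3748545·137/10000⌋=51355; principal=119832-51355=68477; balance=3748545-68477=3680068
10. interest=⌊3680068·137/10000⌋=50416; principal=119832-50416=69416; balance=3680068-69416=3610652
11. interest=⌊3610652·137/10000⌋=49465; principal=119832-49465=70367; balance=3610652-70367=3540285
12. interest=⌊3540285·137/10000⌋=48501; principal=119832-48501=71331; balance=3540285-71331=3468954
13. interest=⌊3468954·137/10000⌋=47524; principal=119832-47524=72308; balance=3468954-72308=3396646
14. interest=⌊3396646·137/10000⌋=46534; principal=119832-46534=73298; balance=3396646-73298=3323348
15. interest=⌊3323348·137/10000⌋=45529; principal=119832-45529=74303; balance=3323348-74303=3249045
16. interest=⌊3249045·137/10000⌋=44511; principal=119832-44511=75321; balance=3249045-75321=3173724
17. interest=⌊3173724·137/10000⌋=43480; principal=119832-43480=76352; balance=3173724-76352=3097372
18. interest=⌊3097372·137/10000⌋=42433; principal=119832-42433=77399; balance=3097372-77399=3019973
19. interest=⌊3019973·137/10000⌋=41373; principal=119832-41373=78459; balance=3019973-78459=2941514
20. interest=⌊2941514·137/10000⌋=40298; principal=119832-40298=79534; balance=2941514-79534=2861980
21. interest=⌊2861980·137/10000⌋=39209; principal=119832-39209=80623; balance=2861980-80623=2781357
22. interest=⌊2781357·137/10000⌋=38104; principal=119832-38104=81728; balance=2781357-81728=2699629
23. interest=⌊2699629·137/10000⌋=36984; principal=119832-36984=82848; balance=2699629-82848=2616781
24. interest=⌊2616781·137/10000⌋=35849; principal=119832-35849=83983; balance=2616781-83983=2532798
25. interest=⌊2532798·137/10000⌋=34699; principal=119832-34699=85133; balance=2532798-85133=2447665
26. interest=⌊2447665·137/10000⌋=33533; principal=119832-33533=86299; balance=2447665-86299=2361366
27. interest=⌊2361366·137/10000⌋=32350; principal=119832-32350=87482; balance=2361366-87482=2273884
28. interest=⌊2273884·137/10000⌋=31152; principal=119832-31152=88680; balance=2273884-88680=2185204
29. interest=⌊2185204·137/10000⌋=29937; principal=119832-29937=89895; balance=2185204-89895=2095309
30. interest=⌊2095309·137/10000⌋=28705; principal=119832-28705=91127; balance=2095309-91127=2004182
31. interest=⌊2004182·137/10000⌋=27457; principal=119832-27457=92375; balance=2004182-92375=1911807
32. interest=⌊1911807·137/10000⌋=26191; principal=119832-26191=93641; balance=1911807-93641=1818166
33. interest=⌊1818166·137/10000⌋=24908; principal=119832-24908=94924; balance=1818166-94924=1723242
34. interest=⌊1723242·137/10000⌋=23608; principal=119832-23608=96224; balance=1723242-96224=1627018
35. interest=⌊1627018·137/10000⌋=22290; principal=119832-22290=97542; balance=1627018-97542=1529476
36. interest=⌊1529476·137/10000⌋=20953; principal=119832-20953=98879; balance=1529476-98879=1430597
37. interest=⌊1430597·137/10000⌋=19599; principal=119832-19599=100233; balance=1430597-100233=1330364
38. interest=⌊1330364·137/10000⌋=18225; principal=119832-18225=101607; balance=1330364-101607=1228757
39. interest=⌊1228757·137/10000⌋=16833; principal=119832-16833=102999; balance=1228757-102999=1125758
40. interest=⌊1125758·137/10000⌋=15422; principal=119832-15422=104410; balance=1125758-104410=1021348
41. interest=⌊1021348·137/10000⌋=13992; principal=119832-13992=105840; balance=1021348-105840=915508
42. interest=⌊915508·137/10000⌋=12542; principal=119832-12542=107290; balance=915508-107290=808218
43. interest=⌊808218·137/10000⌋=11072; principal=119832-11072=108760; balance=808218-108760=699458
44. interest=⌊699458·137/10000⌋=9582; principal=119832-9582=110250; balance=699458-110250=589208
45. interest=⌊589208·137/10000⌋=8072; principal=119832-8072=111760; balance=589208-111760=477448
46. interest=⌊477448·137/10000⌋=6541; principal=119832-6541=113291; balance=477448-113291=364157
47. interest=⌊364157·137/10000⌋=4988; principal=119832-4988=114844; balance=364157-114844=249313
48. interest=⌊249313·137/10000⌋=3415; principal=119832-3415=116417; balance=249313-116417=132896
49. interest=⌊132896·137/10000⌋=1820; principal=119832-1820=118012; balance=132896-118012=14884
50. interest=⌊14884·137/10000⌋=203; principal=min(119832-203,14884)=14884; balance=14884-14884=0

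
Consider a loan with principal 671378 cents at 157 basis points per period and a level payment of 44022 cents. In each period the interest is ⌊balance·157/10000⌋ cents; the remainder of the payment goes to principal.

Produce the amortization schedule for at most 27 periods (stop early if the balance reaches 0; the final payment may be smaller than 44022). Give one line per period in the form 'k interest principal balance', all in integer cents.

1 10540 33482 637896
2 10014 34008 603888
3 9481 34541 569347
4 8938 35084 534263
5 8387 35635 498628
6 7828 36194 462434
7 7260 36762 425672
8 6683 37339 388333
9 6096 37926 350407
10 5501 38521 311886
11 4896 39126 272760
12 4282 39740 233020
13 3658 40364 192656
14 3024 40998 151658
15 2381 41641 110017
16 1727 42295 67722
17 1063 42959 24763
18 388 24763 0

1. interest=⌊671378·157/10000⌋=10540; principal=44022-10540=33482; balance=671378-33482=637896
2. interest=⌊637896·157/10000⌋=10014; principal=44022-10014=34008; balance=637896-34008=603888
3. interest=⌊603888·157/10000⌋=9481; principal=44022-9481=34541; balance=603888-34541=569347
4. interest=⌊569347·157/10000⌋=8938; principal=44022-8938=35084; balance=569347-35084=534263
5. interest=⌊534263·157/10000⌋=8387; principal=44022-8387=35635; balance=534263-35635=498628
6. interest=⌊498628·157/10000⌋=7828; principal=44022-7828=36194; balance=498628-36194=462434
7. interest=⌊462434·157/10000⌋=7260; principal=44022-7260=36762; balance=462434-36762=425672
8. interest=⌊425672·157/10000⌋=6683; principal=44022-6683=37339; balance=425672-37339=388333
9. interest=⌊388333·157/10000⌋=6096; principal=44022-6096=37926; balance=388333-37926=350407
10. interest=⌊350407·157/10000⌋=5501; principal=44022-5501=38521; balance=350407-38521=311886
11. interest=⌊311886·157/10000⌋=4896; principal=44022-4896=39126; balance=311886-39126=272760
12. interest=⌊272760·157/10000⌋=4282; principal=44022-4282=39740; balance=272760-39740=233020
13. interest=⌊233020·157/10000⌋=3658; principal=44022-3658=40364; balance=233020-40364=192656
14. interest=⌊192656·157/10000⌋=3024; principal=44022-3024=40998; balance=192656-40998=151658
15. interest=⌊151658·157/10000⌋=2381; principal=44022-2381=41641; balance=151658-41641=110017
16. interest=⌊110017·157/10000⌋=1727; principal=44022-1727=42295; balance=110017-42295=67722
17. interest=⌊67722·157/10000⌋=1063; principal=44022-1063=42959; balance=67722-42959=24763
18. interest=⌊24763·157/10000⌋=388; principal=min(44022-388,24763)=24763; balance=24763-24763=0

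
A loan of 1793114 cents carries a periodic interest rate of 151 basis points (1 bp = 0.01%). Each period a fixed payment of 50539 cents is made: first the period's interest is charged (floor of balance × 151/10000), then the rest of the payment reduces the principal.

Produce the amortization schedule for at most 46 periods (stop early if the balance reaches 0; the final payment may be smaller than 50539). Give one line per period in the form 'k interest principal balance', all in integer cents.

1. interest=⌊1793114·151/10000⌋=27076; principal=50539-27076=23463; balance=1793114-23463=1769651
2. interest=⌊1769651·151/10000⌋=26721; principal=50539-26721=23818; balance=1769651-23818=1745833
3. interest=⌊1745833·151/10000⌋=26362; principal=50539-26362=24177; balance=1745833-24177=1721656
4. interest=⌊1721656·151/10000⌋=25997; principal=50539-25997=24542; balance=1721656-24542=1697114
5. interest=⌊1697114·151/10000⌋=25626; principal=50539-25626=24913; balance=1697114-24913=1672201
6. interest=⌊1672201·151/10000⌋=25250; principal=50539-25250=25289; balance=1672201-25289=1646912
7. interest=⌊1646912·151/10000⌋=24868; principal=50539-24868=25671; balance=1646912-25671=1621241
8. interest=⌊1621241·151/10000⌋=24480; principal=50539-24480=26059; balance=1621241-26059=1595182
9. interest=⌊1595182·151/10000⌋=24087; principal=50539-24087=26452; balance=1595182-26452=1568730
10. interest=⌊1568730·151/10000⌋=23687; principal=50539-23687=26852; balance=1568730-26852=1541878
11. interest=⌊1541878·151/10000⌋=23282; principal=50539-23282=27257; balance=1541878-27257=1514621
12. interest=⌊1514621·151/10000⌋=22870; principal=50539-22870=27669; balance=1514621-27669=1486952
13. interest=⌊1486952·151/10000⌋=22452; principal=50539-22452=28087; balance=1486952-28087=1458865
14. interest=⌊1458865·151/10000⌋=22028; principal=50539-22028=28511; balance=1458865-28511=1430354
15. interest=⌊1430354·151/10000⌋=21598; principal=50539-21598=28941; balance=1430354-28941=1401413
16. interest=⌊1401413·151/10000⌋=21161; principal=50539-21161=29378; balance=1401413-29378=1372035
17. interest=⌊1372035·151/10000⌋=20717; principal=50539-20717=29822; balance=1372035-29822=1342213
18. interest=⌊1342213·151/10000⌋=20267; principal=50539-20267=30272; balance=1342213-30272=1311941
19. interest=⌊1311941·151/10000⌋=19810; principal=50539-19810=30729; balance=1311941-30729=1281212
20. interest=⌊1281212·151/10000⌋=19346; principal=50539-19346=31193; balance=1281212-31193=1250019
21. interest=⌊1250019·151/10000⌋=18875; principal=50539-18875=31664; balance=1250019-31664=1218355
22. interest=⌊1218355·151/10000⌋=18397; principal=50539-18397=32142; balance=1218355-32142=1186213
23. interest=⌊1186213·151/10000⌋=17911; principal=50539-17911=32628; balance=1186213-32628=1153585
24. interest=⌊1153585·151/10000⌋=17419; principal=50539-17419=33120; balance=1153585-33120=1120465
25. interest=⌊1120465·151/10000⌋=16919; principal=50539-16919=33620; balance=1120465-33620=1086845
26. interest=⌊1086845·151/10000⌋=16411; principal=50539-16411=34128; balance=1086845-34128=1052717
27. interest=⌊1052717·151/10000⌋=15896; principal=50539-15896=34643; balance=1052717-34643=1018074
28. interest=⌊1018074·151/10000⌋=15372; principal=50539-15372=35167; balance=1018074-35167=982907
29. interest=⌊982907·151/10000⌋=14841; principal=50539-14841=35698; balance=982907-35698=947209
30. interest=⌊947209·151/10000⌋=14302; principal=50539-14302=36237; balance=947209-36237=910972
31. interest=⌊910972·151/10000⌋=13755; principal=50539-13755=36784; balance=910972-36784=874188
32. interest=⌊874188·151/10000⌋=13200; principal=50539-13200=37339; balance=874188-37339=836849
33. interest=⌊836849·151/10000⌋=12636; principal=50539-12636=37903; balance=836849-37903=798946
34. interest=⌊798946·151/10000⌋=12064; principal=50539-12064=38475; balance=798946-38475=760471
35. interest=⌊760471·151/10000⌋=11483; principal=50539-11483=39056; balance=760471-39056=721415
36. interest=⌊721415·151/10000⌋=10893; principal=50539-10893=39646; balance=721415-39646=681769
37. interest=⌊681769·151/10000⌋=10294; principal=50539-10294=40245; balance=681769-40245=641524
38. interest=⌊641524·151/10000⌋=9687; principal=50539-9687=40852; balance=641524-40852=600672
39. interest=⌊600672·151/10000⌋=9070; principal=50539-9070=41469; balance=600672-41469=559203
40. interest=⌊559203·151/10000⌋=8443; principal=50539-8443=42096; balance=559203-42096=517107
41. interest=⌊517107·151/10000⌋=7808; principal=50539-7808=42731; balance=517107-42731=474376
42. interest=⌊474376·151/10000⌋=7163; principal=50539-7163=43376; balance=474376-43376=431000
43. interest=⌊431000·151/10000⌋=6508; principal=50539-6508=44031; balance=431000-44031=386969
44. interest=⌊386969·151/10000⌋=5843; principal=50539-5843=44696; balance=386969-44696=342273
45. interest=⌊342273·151/10000⌋=5168; principal=50539-5168=45371; balance=342273-45371=296902
46. interest=⌊296902·151/10000⌋=4483; principal=50539-4483=46056; balance=296902-46056=250846

1 27076 23463 1769651
2 26721 23818 1745833
3 26362 24177 1721656
4 25997 24542 1697114
5 25626 24913 1672201
6 25250 25289 1646912
7 24868 25671 1621241
8 24480 26059 1595182
9 24087 26452 1568730
10 23687 26852 1541878
11 23282 27257 1514621
12 22870 27669 1486952
13 22452 28087 1458865
14 22028 28511 1430354
15 21598 28941 1401413
16 21161 29378 1372035
17 20717 29822 1342213
18 20267 30272 1311941
19 19810 30729 1281212
20 19346 31193 1250019
21 18875 31664 1218355
22 18397 32142 1186213
23 17911 32628 1153585
24 17419 33120 1120465
25 16919 33620 1086845
26 16411 34128 1052717
27 15896 34643 1018074
28 15372 35167 982907
29 14841 35698 947209
30 14302 36237 910972
31 13755 36784 874188
32 13200 37339 836849
33 12636 37903 798946
34 12064 38475 760471
35 11483 39056 721415
36 10893 39646 681769
37 10294 40245 641524
38 9687 40852 600672
39 9070 41469 559203
40 8443 42096 517107
41 7808 42731 474376
42 7163 43376 431000
43 6508 44031 386969
44 5843 44696 342273
45 5168 45371 296902
46 4483 46056 250846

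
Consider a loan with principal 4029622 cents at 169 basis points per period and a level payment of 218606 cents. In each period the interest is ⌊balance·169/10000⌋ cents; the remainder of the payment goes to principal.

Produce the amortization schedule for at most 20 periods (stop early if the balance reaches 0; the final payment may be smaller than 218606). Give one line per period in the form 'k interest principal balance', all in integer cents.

1. interest=⌊4029622·169/10000⌋=68100; principal=218606-68100=150506; balance=4029622-150506=3879116
2. interest=⌊3879116·169/10000⌋=65557; principal=218606-65557=153049; balance=3879116-153049=3726067
3. interest=⌊3726067·169/10000⌋=62970; principal=218606-62970=155636; balance=3726067-155636=3570431
4. interest=⌊3570431·169/10000⌋=60340; principal=218606-60340=158266; balance=3570431-158266=3412165
5. interest=⌊3412165·169/10000⌋=57665; principal=218606-57665=160941; balance=3412165-160941=3251224
6. interest=⌊3251224·169/10000⌋=54945; principal=218606-54945=163661; balance=3251224-163661=3087563
7. interest=⌊3087563·169/10000⌋=52179; principal=218606-52179=166427; balance=3087563-166427=2921136
8. interest=⌊2921136·169/10000⌋=49367; principal=218606-49367=169239; balance=2921136-169239=2751897
9. interest=⌊2751897·169/10000⌋=46507; principal=218606-46507=172099; balance=2751897-172099=2579798
10. interest=⌊2579798·169/10000⌋=43598; principal=218606-43598=175008; balance=2579798-175008=2404790
11. interest=⌊2404790·169/10000⌋=40640; principal=218606-40640=177966; balance=2404790-177966=2226824
12. interest=⌊2226824·169/10000⌋=37633; principal=218606-37633=180973; balance=2226824-180973=2045851
13. interest=⌊2045851·169/10000⌋=34574; principal=218606-34574=184032; balance=2045851-184032=1861819
14. interest=⌊1861819·169/10000⌋=31464; principal=218606-31464=187142; balance=1861819-187142=1674677
15. interest=⌊1674677·169/10000⌋=28302; principal=218606-28302=190304; balance=1674677-190304=1484373
16. interest=⌊1484373·169/10000⌋=25085; principal=218606-25085=193521; balance=1484373-193521=1290852
17. interest=⌊1290852·169/10000⌋=21815; principal=218606-21815=196791; balance=1290852-196791=1094061
18. interest=⌊1094061·169/10000⌋=18489; principal=218606-18489=200117; balance=1094061-200117=893944
19. interest=⌊893944·169/10000⌋=15107; principal=218606-15107=203499; balance=893944-203499=690445
20. interest=⌊690445·169/10000⌋=11668; principal=218606-11668=206938; balance=690445-206938=483507

1 68100 150506 3879116
2 65557 153049 3726067
3 62970 155636 3570431
4 60340 158266 3412165
5 57665 160941 3251224
6 54945 163661 3087563
7 52179 166427 2921136
8 49367 169239 2751897
9 46507 172099 2579798
10 43598 175008 2404790
11 40640 177966 2226824
12 37633 180973 2045851
13 34574 184032 1861819
14 31464 187142 1674677
15 28302 190304 1484373
16 25085 193521 1290852
17 21815 196791 1094061
18 18489 200117 893944
19 15107 203499 690445
20 11668 206938 483507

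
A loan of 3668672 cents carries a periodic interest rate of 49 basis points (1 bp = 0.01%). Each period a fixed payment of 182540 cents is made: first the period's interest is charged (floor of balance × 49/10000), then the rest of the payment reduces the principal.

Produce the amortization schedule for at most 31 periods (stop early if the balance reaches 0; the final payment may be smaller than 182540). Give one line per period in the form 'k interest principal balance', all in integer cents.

1 17976 164564 3504108
2 17170 165370 3338738
3 16359 166181 3172557
4 15545 166995 3005562
5 14727 167813 2837749
6 13904 168636 2669113
7 13078 169462 2499651
8 12248 170292 2329359
9 11413 171127 2158232
10 10575 171965 1986267
11 9732 172808 1813459
12 8885 173655 1639804
13 8035 174505 1465299
14 7179 175361 1289938
15 6320 176220 1113718
16 5457 177083 936635
17 4589 177951 758684
18 3717 178823 579861
19 2841 179699 400162
20 1960 180580 219582
21 1075 181465 38117
22 186 38117 0

1. interest=⌊3668672·49/10000⌋=17976; principal=182540-17976=164564; balance=3668672-164564=3504108
2. interest=⌊3504108·49/10000⌋=17170; principal=182540-17170=165370; balance=3504108-165370=3338738
3. interest=⌊3338738·49/10000⌋=16359; principal=182540-16359=166181; balance=3338738-166181=3172557
4. interest=⌊3172557·49/10000⌋=15545; principal=182540-15545=166995; balance=3172557-166995=3005562
5. interest=⌊3005562·49/10000⌋=14727; principal=182540-14727=167813; balance=3005562-167813=2837749
6. interest=⌊2837749·49/10000⌋=13904; principal=182540-13904=168636; balance=2837749-168636=2669113
7. interest=⌊2669113·49/10000⌋=13078; principal=182540-13078=169462; balance=2669113-169462=2499651
8. interest=⌊2499651·49/10000⌋=12248; principal=182540-12248=170292; balance=2499651-170292=2329359
9. interest=⌊2329359·49/10000⌋=11413; principal=182540-11413=171127; balance=2329359-171127=2158232
10. interest=⌊2158232·49/10000⌋=10575; principal=182540-10575=171965; balance=2158232-171965=1986267
11. interest=⌊1986267·49/10000⌋=9732; principal=182540-9732=172808; balance=1986267-172808=1813459
12. interest=⌊1813459·49/10000⌋=8885; principal=182540-8885=173655; balance=1813459-173655=1639804
13. interest=⌊1639804·49/10000⌋=8035; principal=182540-8035=174505; balance=1639804-174505=1465299
14. interest=⌊1465299·49/10000⌋=7179; principal=182540-7179=175361; balance=1465299-175361=1289938
15. interest=⌊1289938·49/10000⌋=6320; principal=182540-6320=176220; balance=1289938-176220=1113718
16. interest=⌊1113718·49/10000⌋=5457; principal=182540-5457=177083; balance=1113718-177083=936635
17. interest=⌊936635·49/10000⌋=4589; principal=182540-4589=177951; balance=936635-177951=758684
18. interest=⌊758684·49/10000⌋=3717; principal=182540-3717=178823; balance=758684-178823=579861
19. interest=⌊579861·49/10000⌋=2841; principal=182540-2841=179699; balance=579861-179699=400162
20. interest=⌊400162·49/10000⌋=1960; principal=182540-1960=180580; balance=400162-180580=219582
21. interest=⌊219582·49/10000⌋=1075; principal=182540-1075=181465; balance=219582-181465=38117
22. interest=⌊38117·49/10000⌋=186; principal=min(182540-186,38117)=38117; balance=38117-38117=0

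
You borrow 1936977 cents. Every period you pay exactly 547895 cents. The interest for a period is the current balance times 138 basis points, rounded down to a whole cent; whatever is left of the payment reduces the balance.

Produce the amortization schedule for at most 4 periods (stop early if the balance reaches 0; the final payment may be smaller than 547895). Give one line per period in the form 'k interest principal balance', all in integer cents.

1. interest=⌊1936977·138/10000⌋=26730; principal=547895-26730=521165; balance=1936977-521165=1415812
2. interest=⌊1415812·138/10000⌋=19538; principal=547895-19538=528357; balance=1415812-528357=887455
3. interest=⌊887455·138/10000⌋=12246; principal=547895-12246=535649; balance=887455-535649=351806
4. interest=⌊351806·138/10000⌋=4854; principal=min(547895-4854,351806)=351806; balance=351806-351806=0

1 26730 521165 1415812
2 19538 528357 887455
3 12246 535649 351806
4 4854 351806 0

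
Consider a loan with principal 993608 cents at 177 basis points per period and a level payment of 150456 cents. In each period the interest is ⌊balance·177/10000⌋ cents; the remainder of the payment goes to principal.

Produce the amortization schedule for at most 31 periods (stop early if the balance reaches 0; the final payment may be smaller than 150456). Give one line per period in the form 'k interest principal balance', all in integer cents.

1. interest=⌊993608·177/10000⌋=17586; principal=150456-17586=132870; balance=993608-132870=860738
2. interest=⌊860738·177/10000⌋=15235; principal=150456-15235=135221; balance=860738-135221=725517
3. interest=⌊725517·177/10000⌋=12841; principal=150456-12841=137615; balance=725517-137615=587902
4. interest=⌊587902·177/10000⌋=10405; principal=150456-10405=140051; balance=587902-140051=447851
5. interest=⌊447851·177/10000⌋=7926; principal=150456-7926=142530; balance=447851-142530=305321
6. interest=⌊305321·177/10000⌋=5404; principal=150456-5404=145052; balance=305321-145052=160269
7. interest=⌊160269·177/10000⌋=2836; principal=150456-2836=147620; balance=160269-147620=12649
8. interest=⌊12649·177/10000⌋=223; principal=min(150456-223,12649)=12649; balance=12649-12649=0

1 17586 132870 860738
2 15235 135221 725517
3 12841 137615 587902
4 10405 140051 447851
5 7926 142530 305321
6 5404 145052 160269
7 2836 147620 12649
8 223 12649 0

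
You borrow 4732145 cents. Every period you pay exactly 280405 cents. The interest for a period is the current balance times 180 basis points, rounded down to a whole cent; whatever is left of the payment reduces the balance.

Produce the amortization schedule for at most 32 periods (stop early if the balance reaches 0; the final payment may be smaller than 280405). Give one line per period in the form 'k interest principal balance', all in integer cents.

1 85178 195227 4536918
2 81664 198741 4338177
3 78087 202318 4135859
4 74445 205960 3929899
5 70738 209667 3720232
6 66964 213441 3506791
7 63122 217283 3289508
8 59211 221194 3068314
9 55229 225176 2843138
10 51176 229229 2613909
11 47050 233355 2380554
12 42849 237556 2142998
13 38573 241832 1901166
14 34220 246185 1654981
15 29789 250616 1404365
16 25278 255127 1149238
17 20686 259719 889519
18 16011 264394 625125
19 11252 269153 355972
20 6407 273998 81974
21 1475 81974 0

1. interest=⌊4732145·180/10000⌋=85178; principal=280405-85178=195227; balance=4732145-195227=4536918
2. interest=⌊4536918·180/10000⌋=81664; principal=280405-81664=198741; balance=4536918-198741=4338177
3. interest=⌊4338177·180/10000⌋=78087; principal=280405-78087=202318; balance=4338177-202318=4135859
4. interest=⌊4135859·180/10000⌋=74445; principal=280405-74445=205960; balance=4135859-205960=3929899
5. interest=⌊3929899·180/10000⌋=70738; principal=280405-70738=209667; balance=3929899-209667=3720232
6. interest=⌊3720232·180/10000⌋=66964; principal=280405-66964=213441; balance=3720232-213441=3506791
7. interest=⌊3506791·180/10000⌋=63122; principal=280405-63122=217283; balance=3506791-217283=3289508
8. interest=⌊3289508·180/10000⌋=59211; principal=280405-59211=221194; balance=3289508-221194=3068314
9. interest=⌊3068314·180/10000⌋=55229; principal=280405-55229=225176; balance=3068314-225176=2843138
10. interest=⌊2843138·180/10000⌋=51176; principal=280405-51176=229229; balance=2843138-229229=2613909
11. interest=⌊2613909·180/10000⌋=47050; principal=280405-47050=233355; balance=2613909-233355=2380554
12. interest=⌊2380554·180/10000⌋=42849; principal=280405-42849=237556; balance=2380554-237556=2142998
13. interest=⌊2142998·180/10000⌋=38573; principal=280405-38573=241832; balance=2142998-241832=1901166
14. interest=⌊1901166·180/10000⌋=34220; principal=280405-34220=246185; balance=1901166-246185=1654981
15. interest=⌊1654981·180/10000⌋=29789; principal=280405-29789=250616; balance=1654981-250616=1404365
16. interest=⌊1404365·180/10000⌋=25278; principal=280405-25278=255127; balance=1404365-255127=1149238
17. interest=⌊1149238·180/10000⌋=20686; principal=280405-20686=259719; balance=1149238-259719=889519
18. interest=⌊889519·180/10000⌋=16011; principal=280405-16011=264394; balance=889519-264394=625125
19. interest=⌊625125·180/10000⌋=11252; principal=280405-11252=269153; balance=625125-269153=355972
20. interest=⌊355972·180/10000⌋=6407; principal=280405-6407=273998; balance=355972-273998=81974
21. interest=⌊81974·180/10000⌋=1475; principal=min(280405-1475,81974)=81974; balance=81974-81974=0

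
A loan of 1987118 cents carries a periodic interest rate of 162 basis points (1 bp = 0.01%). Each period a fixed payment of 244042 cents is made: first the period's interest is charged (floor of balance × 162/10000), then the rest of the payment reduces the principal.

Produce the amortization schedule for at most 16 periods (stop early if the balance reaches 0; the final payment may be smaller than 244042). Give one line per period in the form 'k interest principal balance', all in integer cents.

1 32191 211851 1775267
2 28759 215283 1559984
3 25271 218771 1341213
4 21727 222315 1118898
5 18126 225916 892982
6 14466 229576 663406
7 10747 233295 430111
8 6967 237075 193036
9 3127 193036 0

1. interest=⌊1987118·162/10000⌋=32191; principal=244042-32191=211851; balance=1987118-211851=1775267
2. interest=⌊1775267·162/10000⌋=28759; principal=244042-28759=215283; balance=1775267-215283=1559984
3. interest=⌊1559984·162/10000⌋=25271; principal=244042-25271=218771; balance=1559984-218771=1341213
4. interest=⌊1341213·162/10000⌋=21727; principal=244042-21727=222315; balance=1341213-222315=1118898
5. interest=⌊1118898·162/10000⌋=18126; principal=244042-18126=225916; balance=1118898-225916=892982
6. interest=⌊892982·162/10000⌋=14466; principal=244042-14466=229576; balance=892982-229576=663406
7. interest=⌊663406·162/10000⌋=10747; principal=244042-10747=233295; balance=663406-233295=430111
8. interest=⌊430111·162/10000⌋=6967; principal=244042-6967=237075; balance=430111-237075=193036
9. interest=⌊193036·162/10000⌋=3127; principal=min(244042-3127,193036)=193036; balance=193036-193036=0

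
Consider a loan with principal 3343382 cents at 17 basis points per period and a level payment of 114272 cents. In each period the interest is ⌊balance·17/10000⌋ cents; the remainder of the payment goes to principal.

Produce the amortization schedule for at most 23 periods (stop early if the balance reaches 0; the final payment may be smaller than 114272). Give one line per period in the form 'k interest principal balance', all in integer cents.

1. interest=⌊3343382·17/10000⌋=5683; principal=114272-5683=108589; balance=3343382-108589=3234793
2. interest=⌊3234793·17/10000⌋=5499; principal=114272-5499=108773; balance=3234793-108773=3126020
3. interest=⌊3126020·17/10000⌋=5314; principal=114272-5314=108958; balance=3126020-108958=3017062
4. interest=⌊3017062·17/10000⌋=5129; principal=114272-5129=109143; balance=3017062-109143=2907919
5. interest=⌊2907919·17/10000⌋=4943; principal=114272-4943=109329; balance=2907919-109329=2798590
6. interest=⌊2798590·17/10000⌋=4757; principal=114272-4757=109515; balance=2798590-109515=2689075
7. interest=⌊2689075·17/10000⌋=4571; principal=114272-4571=109701; balance=2689075-109701=2579374
8. interest=⌊2579374·17/10000⌋=4384; principal=114272-4384=109888; balance=2579374-109888=2469486
9. interest=⌊2469486·17/10000⌋=4198; principal=114272-4198=110074; balance=2469486-110074=2359412
10. interest=⌊2359412·17/10000⌋=4011; principal=114272-4011=110261; balance=2359412-110261=2249151
11. interest=⌊2249151·17/10000⌋=3823; principal=114272-3823=110449; balance=2249151-110449=2138702
12. interest=⌊2138702·17/10000⌋=3635; principal=114272-3635=110637; balance=2138702-110637=2028065
13. interest=⌊2028065·17/10000⌋=3447; principal=114272-3447=110825; balance=2028065-110825=1917240
14. interest=⌊1917240·17/10000⌋=3259; principal=114272-3259=111013; balance=1917240-111013=1806227
15. interest=⌊1806227·17/10000⌋=3070; principal=114272-3070=111202; balance=1806227-111202=1695025
16. interest=⌊1695025·17/10000⌋=2881; principal=114272-2881=111391; balance=1695025-111391=1583634
17. interest=⌊1583634·17/10000⌋=2692; principal=114272-2692=111580; balance=1583634-111580=1472054
18. interest=⌊1472054·17/10000⌋=2502; principal=114272-2502=111770; balance=1472054-111770=1360284
19. interest=⌊1360284·17/10000⌋=2312; principal=114272-2312=111960; balance=1360284-111960=1248324
20. interest=⌊1248324·17/10000⌋=2122; principal=114272-2122=112150; balance=1248324-112150=1136174
21. interest=⌊1136174·17/10000⌋=1931; principal=114272-1931=112341; balance=1136174-112341=1023833
22. interest=⌊1023833·17/10000⌋=1740; principal=114272-1740=112532; balance=1023833-112532=911301
23. interest=⌊911301·17/10000⌋=1549; principal=114272-1549=112723; balance=911301-112723=798578

1 5683 108589 3234793
2 5499 108773 3126020
3 5314 108958 3017062
4 5129 109143 2907919
5 4943 109329 2798590
6 4757 109515 2689075
7 4571 109701 2579374
8 4384 109888 2469486
9 4198 110074 2359412
10 4011 110261 2249151
11 3823 110449 2138702
12 3635 110637 2028065
13 3447 110825 1917240
14 3259 111013 1806227
15 3070 111202 1695025
16 2881 111391 1583634
17 2692 111580 1472054
18 2502 111770 1360284
19 2312 111960 1248324
20 2122 112150 1136174
21 1931 112341 1023833
22 1740 112532 911301
23 1549 112723 798578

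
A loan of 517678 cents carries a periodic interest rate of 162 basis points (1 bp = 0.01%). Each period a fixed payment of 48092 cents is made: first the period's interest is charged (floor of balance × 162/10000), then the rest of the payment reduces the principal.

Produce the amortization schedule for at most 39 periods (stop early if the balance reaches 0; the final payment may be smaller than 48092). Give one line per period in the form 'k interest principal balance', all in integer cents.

1. interest=⌊517678·162/10000⌋=8386; principal=48092-8386=39706; balance=517678-39706=477972
2. interest=⌊477972·162/10000⌋=7743; principal=48092-7743=40349; balance=477972-40349=437623
3. interest=⌊437623·162/10000⌋=7089; principal=48092-7089=41003; balance=437623-41003=396620
4. interest=⌊396620·162/10000⌋=6425; principal=48092-6425=41667; balance=396620-41667=354953
5. interest=⌊354953·162/10000⌋=5750; principal=48092-5750=42342; balance=354953-42342=312611
6. interest=⌊312611·162/10000⌋=5064; principal=48092-5064=43028; balance=312611-43028=269583
7. interest=⌊269583·162/10000⌋=4367; principal=48092-4367=43725; balance=269583-43725=225858
8. interest=⌊225858·162/10000⌋=3658; principal=48092-3658=44434; balance=225858-44434=181424
9. interest=⌊181424·162/10000⌋=2939; principal=48092-2939=45153; balance=181424-45153=136271
10. interest=⌊136271·162/10000⌋=2207; principal=48092-2207=45885; balance=136271-45885=90386
11. interest=⌊90386·162/10000⌋=1464; principal=48092-1464=46628; balance=90386-46628=43758
12. interest=⌊43758·162/10000⌋=708; principal=min(48092-708,43758)=43758; balance=43758-43758=0

1 8386 39706 477972
2 7743 40349 437623
3 7089 41003 396620
4 6425 41667 354953
5 5750 42342 312611
6 5064 43028 269583
7 4367 43725 225858
8 3658 44434 181424
9 2939 45153 136271
10 2207 45885 90386
11 1464 46628 43758
12 708 43758 0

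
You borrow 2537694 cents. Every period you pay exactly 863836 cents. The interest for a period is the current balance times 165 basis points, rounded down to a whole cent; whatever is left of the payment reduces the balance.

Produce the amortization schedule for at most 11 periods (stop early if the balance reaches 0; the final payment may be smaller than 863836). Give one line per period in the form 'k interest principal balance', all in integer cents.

1 41871 821965 1715729
2 28309 835527 880202
3 14523 849313 30889
4 509 30889 0

1. interest=⌊2537694·165/10000⌋=41871; principal=863836-41871=821965; balance=2537694-821965=1715729
2. interest=⌊1715729·165/10000⌋=28309; principal=863836-28309=835527; balance=1715729-835527=880202
3. interest=⌊880202·165/10000⌋=14523; principal=863836-14523=849313; balance=880202-849313=30889
4. interest=⌊30889·165/10000⌋=509; principal=min(863836-509,30889)=30889; balance=30889-30889=0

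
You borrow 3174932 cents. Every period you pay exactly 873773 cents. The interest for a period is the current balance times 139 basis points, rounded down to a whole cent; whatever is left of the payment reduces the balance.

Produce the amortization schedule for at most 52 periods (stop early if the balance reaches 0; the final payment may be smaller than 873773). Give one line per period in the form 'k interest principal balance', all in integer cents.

1. interest=⌊3174932·139/10000⌋=44131; principal=873773-44131=829642; balance=3174932-829642=2345290
2. interest=⌊2345290·139/10000⌋=32599; principal=873773-32599=841174; balance=2345290-841174=1504116
3. interest=⌊1504116·139/10000⌋=20907; principal=873773-20907=852866; balance=1504116-852866=651250
4. interest=⌊651250·139/10000⌋=9052; principal=min(873773-9052,651250)=651250; balance=651250-651250=0

1 44131 829642 2345290
2 32599 841174 1504116
3 20907 852866 651250
4 9052 651250 0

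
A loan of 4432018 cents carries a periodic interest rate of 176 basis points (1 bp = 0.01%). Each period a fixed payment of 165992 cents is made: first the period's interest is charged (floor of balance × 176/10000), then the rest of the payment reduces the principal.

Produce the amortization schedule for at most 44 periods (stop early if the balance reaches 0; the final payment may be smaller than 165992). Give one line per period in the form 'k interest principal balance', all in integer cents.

1. interest=⌊4432018·176/10000⌋=78003; principal=165992-78003=87989; balance=4432018-87989=4344029
2. interest=⌊4344029·176/10000⌋=76454; principal=165992-76454=89538; balance=4344029-89538=4254491
3. interest=⌊4254491·176/10000⌋=74879; principal=165992-74879=91113; balance=4254491-91113=4163378
4. interest=⌊4163378·176/10000⌋=73275; principal=165992-73275=92717; balance=4163378-92717=4070661
5. interest=⌊4070661·176/10000⌋=71643; principal=165992-71643=94349; balance=4070661-94349=3976312
6. interest=⌊3976312·176/10000⌋=69983; principal=165992-69983=96009; balance=3976312-96009=3880303
7. interest=⌊3880303·176/10000⌋=68293; principal=165992-68293=97699; balance=3880303-97699=3782604
8. interest=⌊3782604·176/10000⌋=66573; principal=165992-66573=99419; balance=3782604-99419=3683185
9. interest=⌊3683185·176/10000⌋=64824; principal=165992-64824=101168; balance=3683185-101168=3582017
10. interest=⌊3582017·176/10000⌋=63043; principal=165992-63043=102949; balance=3582017-102949=3479068
11. interest=⌊3479068·176/10000⌋=61231; principal=165992-61231=104761; balance=3479068-104761=3374307
12. interest=⌊3374307·176/10000⌋=59387; principal=165992-59387=106605; balance=3374307-106605=3267702
13. interest=⌊3267702·176/10000⌋=57511; principal=165992-57511=108481; balance=3267702-108481=3159221
14. interest=⌊3159221·176/10000⌋=55602; principal=165992-55602=110390; balance=3159221-110390=3048831
15. interest=⌊3048831·176/10000⌋=53659; principal=165992-53659=112333; balance=3048831-112333=2936498
16. interest=⌊2936498·176/10000⌋=51682; principal=165992-51682=114310; balance=2936498-114310=2822188
17. interest=⌊2822188·176/10000⌋=49670; principal=165992-49670=116322; balance=2822188-116322=2705866
18. interest=⌊2705866·176/10000⌋=47623; principal=165992-47623=118369; balance=2705866-118369=2587497
19. interest=⌊2587497·176/10000⌋=45539; principal=165992-45539=120453; balance=2587497-120453=2467044
20. interest=⌊2467044·176/10000⌋=43419; principal=165992-43419=122573; balance=2467044-122573=2344471
21. interest=⌊2344471·176/10000⌋=41262; principal=165992-41262=124730; balance=2344471-124730=2219741
22. interest=⌊2219741·176/10000⌋=39067; principal=165992-39067=126925; balance=2219741-126925=2092816
23. interest=⌊2092816·176/10000⌋=36833; principal=165992-36833=129159; balance=2092816-129159=1963657
24. interest=⌊1963657·176/10000⌋=34560; principal=165992-34560=131432; balance=1963657-131432=1832225
25. interest=⌊1832225·176/10000⌋=32247; principal=165992-32247=133745; balance=1832225-133745=1698480
26. interest=⌊1698480·176/10000⌋=29893; principal=165992-29893=136099; balance=1698480-136099=1562381
27. interest=⌊1562381·176/10000⌋=27497; principal=165992-27497=138495; balance=1562381-138495=1423886
28. interest=⌊1423886·176/10000⌋=25060; principal=165992-25060=140932; balance=1423886-140932=1282954
29. interest=⌊1282954·176/10000⌋=22579; principal=165992-22579=143413; balance=1282954-143413=1139541
30. interest=⌊1139541·176/10000⌋=20055; principal=165992-20055=145937; balance=1139541-145937=993604
31. interest=⌊993604·176/10000⌋=17487; principal=165992-17487=148505; balance=993604-148505=845099
32. interest=⌊845099·176/10000⌋=14873; principal=165992-14873=151119; balance=845099-151119=693980
33. interest=⌊693980·176/10000⌋=12214; principal=165992-12214=153778; balance=693980-153778=540202
34. interest=⌊540202·176/10000⌋=9507; principal=165992-9507=156485; balance=540202-156485=383717
35. interest=⌊383717·176/10000⌋=6753; principal=165992-6753=159239; balance=383717-159239=224478
36. interest=⌊224478·176/10000⌋=3950; principal=165992-3950=162042; balance=224478-162042=62436
37. interest=⌊62436·176/10000⌋=1098; principal=min(165992-1098,62436)=62436; balance=62436-62436=0

1 78003 87989 4344029
2 76454 89538 4254491
3 74879 91113 4163378
4 73275 92717 4070661
5 71643 94349 3976312
6 69983 96009 3880303
7 68293 97699 3782604
8 66573 99419 3683185
9 64824 101168 3582017
10 63043 102949 3479068
11 61231 104761 3374307
12 59387 106605 3267702
13 57511 108481 3159221
14 55602 110390 3048831
15 53659 112333 2936498
16 51682 114310 2822188
17 49670 116322 2705866
18 47623 118369 2587497
19 45539 120453 2467044
20 43419 122573 2344471
21 41262 124730 2219741
22 39067 126925 2092816
23 36833 129159 1963657
24 34560 131432 1832225
25 32247 133745 1698480
26 29893 136099 1562381
27 27497 138495 1423886
28 25060 140932 1282954
29 22579 143413 1139541
30 20055 145937 993604
31 17487 148505 845099
32 14873 151119 693980
33 12214 153778 540202
34 9507 156485 383717
35 6753 159239 224478
36 3950 162042 62436
37 1098 62436 0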